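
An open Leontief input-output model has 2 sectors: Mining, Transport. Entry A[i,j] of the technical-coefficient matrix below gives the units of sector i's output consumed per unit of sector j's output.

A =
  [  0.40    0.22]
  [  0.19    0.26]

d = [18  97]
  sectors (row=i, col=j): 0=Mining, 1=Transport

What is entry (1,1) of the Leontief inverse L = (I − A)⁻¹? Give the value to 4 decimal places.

Form M = I − A:
  [  0.60   -0.22]
  [ -0.19    0.74]
Leontief inverse L = M⁻¹:
  [  1.8399    0.5470]
  [  0.4724    1.4918]
Total output x = L · d:
  x_0 = 1.8399·18 + 0.5470·97 = 86.1760
  x_1 = 0.4724·18 + 1.4918·97 = 153.2074

L[1,1] = 1.4918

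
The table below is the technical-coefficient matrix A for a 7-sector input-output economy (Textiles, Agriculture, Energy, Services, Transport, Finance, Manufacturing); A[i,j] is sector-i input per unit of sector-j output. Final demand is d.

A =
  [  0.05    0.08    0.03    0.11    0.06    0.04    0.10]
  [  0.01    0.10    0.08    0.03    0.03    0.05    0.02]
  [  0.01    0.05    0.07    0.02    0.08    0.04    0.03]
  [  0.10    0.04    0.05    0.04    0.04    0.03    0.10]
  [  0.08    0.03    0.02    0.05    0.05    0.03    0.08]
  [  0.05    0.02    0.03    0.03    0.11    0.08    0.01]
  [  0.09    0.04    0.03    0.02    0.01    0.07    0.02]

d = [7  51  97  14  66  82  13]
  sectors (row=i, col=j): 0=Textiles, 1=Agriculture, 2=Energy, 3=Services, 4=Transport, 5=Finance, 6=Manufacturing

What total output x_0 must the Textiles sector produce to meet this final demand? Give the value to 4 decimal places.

Form M = I − A:
  [  0.95   -0.08   -0.03   -0.11   -0.06   -0.04   -0.10]
  [ -0.01    0.90   -0.08   -0.03   -0.03   -0.05   -0.02]
  [ -0.01   -0.05    0.93   -0.02   -0.08   -0.04   -0.03]
  [ -0.10   -0.04   -0.05    0.96   -0.04   -0.03   -0.10]
  [ -0.08   -0.03   -0.02   -0.05    0.95   -0.03   -0.08]
  [ -0.05   -0.02   -0.03   -0.03   -0.11    0.92   -0.01]
  [ -0.09   -0.04   -0.03   -0.02   -0.01   -0.07    0.98]
Leontief inverse L = M⁻¹:
  [  1.0943    0.1179    0.0619    0.1405    0.0941    0.0749    0.1388]
  [  0.0304    1.1271    0.1053    0.0470    0.0573    0.0736    0.0395]
  [  0.0331    0.0723    1.0905    0.0372    0.1054    0.0613    0.0513]
  [  0.1359    0.0735    0.0760    1.0695    0.0707    0.0605    0.1332]
  [  0.1130    0.0577    0.0412    0.0757    1.0759    0.0558    0.1101]
  [  0.0804    0.0433    0.0491    0.0543    0.1411    1.1043    0.0389]
  [  0.1124    0.0642    0.0488    0.0424    0.0367    0.0924    1.0430]
Total output x = L · d:
  x_0 = 1.0943·7 + 0.1179·51 + 0.0619·97 + 0.1405·14 + 0.0941·66 + 0.0749·82 + 0.1388·13 = 35.8022
  x_1 = 0.0304·7 + 1.1271·51 + 0.1053·97 + 0.0470·14 + 0.0573·66 + 0.0736·82 + 0.0395·13 = 78.8956
  x_2 = 0.0331·7 + 0.0723·51 + 1.0905·97 + 0.0372·14 + 0.1054·66 + 0.0613·82 + 0.0513·13 = 122.8707
  x_3 = 0.1359·7 + 0.0735·51 + 0.0760·97 + 1.0695·14 + 0.0707·66 + 0.0605·82 + 0.1332·13 = 38.4031
  x_4 = 0.1130·7 + 0.0577·51 + 0.0412·97 + 0.0757·14 + 1.0759·66 + 0.0558·82 + 0.1101·13 = 85.7948
  x_5 = 0.0804·7 + 0.0433·51 + 0.0491·97 + 0.0543·14 + 0.1411·66 + 1.1043·82 + 0.0389·13 = 108.6665
  x_6 = 0.1124·7 + 0.0642·51 + 0.0488·97 + 0.0424·14 + 0.0367·66 + 0.0924·82 + 1.0430·13 = 32.9559

35.8022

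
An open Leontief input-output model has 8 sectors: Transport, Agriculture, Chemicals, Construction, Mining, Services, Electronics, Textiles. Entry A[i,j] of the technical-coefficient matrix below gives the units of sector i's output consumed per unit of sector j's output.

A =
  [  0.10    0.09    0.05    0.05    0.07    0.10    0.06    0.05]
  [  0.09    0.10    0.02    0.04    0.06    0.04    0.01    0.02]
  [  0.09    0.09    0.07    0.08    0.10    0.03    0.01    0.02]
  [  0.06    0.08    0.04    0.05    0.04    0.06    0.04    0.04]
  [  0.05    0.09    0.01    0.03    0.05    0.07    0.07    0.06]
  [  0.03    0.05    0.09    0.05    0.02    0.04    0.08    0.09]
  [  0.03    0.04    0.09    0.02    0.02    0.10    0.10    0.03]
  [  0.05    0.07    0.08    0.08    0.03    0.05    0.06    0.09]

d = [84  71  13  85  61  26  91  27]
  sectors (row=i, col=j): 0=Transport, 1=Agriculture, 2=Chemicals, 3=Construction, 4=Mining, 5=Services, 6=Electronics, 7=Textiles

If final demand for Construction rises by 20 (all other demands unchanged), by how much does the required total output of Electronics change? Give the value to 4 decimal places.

1.1884

Form M = I − A:
  [  0.90   -0.09   -0.05   -0.05   -0.07   -0.10   -0.06   -0.05]
  [ -0.09    0.90   -0.02   -0.04   -0.06   -0.04   -0.01   -0.02]
  [ -0.09   -0.09    0.93   -0.08   -0.10   -0.03   -0.01   -0.02]
  [ -0.06   -0.08   -0.04    0.95   -0.04   -0.06   -0.04   -0.04]
  [ -0.05   -0.09   -0.01   -0.03    0.95   -0.07   -0.07   -0.06]
  [ -0.03   -0.05   -0.09   -0.05   -0.02    0.96   -0.08   -0.09]
  [ -0.03   -0.04   -0.09   -0.02   -0.02   -0.10    0.90   -0.03]
  [ -0.05   -0.07   -0.08   -0.08   -0.03   -0.05   -0.06    0.91]
Leontief inverse L = M⁻¹:
  [  1.1677    0.1711    0.1082    0.1014    0.1217    0.1648    0.1164    0.1029]
  [  0.1386    1.1572    0.0535    0.0734    0.0964    0.0834    0.0444    0.0535]
  [  0.1523    0.1643    1.1126    0.1241    0.1488    0.0848    0.0531    0.0618]
  [  0.1091    0.1387    0.0808    1.0871    0.0774    0.1054    0.0785    0.0767]
  [  0.0984    0.1492    0.0541    0.0674    1.0859    0.1186    0.1135    0.0999]
  [  0.0826    0.1128    0.1400    0.0937    0.0615    1.0892    0.1228    0.1300]
  [  0.0778    0.0973    0.1403    0.0594    0.0585    0.1472    1.1438    0.0682]
  [  0.1107    0.1426    0.1337    0.1290    0.0770    0.1057    0.1073    1.1358]
Total output x = L · d:
  x_0 = 1.1677·84 + 0.1711·71 + 0.1082·13 + 0.1014·85 + 0.1217·61 + 0.1648·26 + 0.1164·91 + 0.1029·27 = 145.3396
  x_1 = 0.1386·84 + 1.1572·71 + 0.0535·13 + 0.0734·85 + 0.0964·61 + 0.0834·26 + 0.0444·91 + 0.0535·27 = 114.2729
  x_2 = 0.1523·84 + 0.1643·71 + 1.1126·13 + 0.1241·85 + 0.1488·61 + 0.0848·26 + 0.0531·91 + 0.0618·27 = 67.2493
  x_3 = 0.1091·84 + 0.1387·71 + 0.0808·13 + 1.0871·85 + 0.0774·61 + 0.1054·26 + 0.0785·91 + 0.0767·27 = 129.1496
  x_4 = 0.0984·84 + 0.1492·71 + 0.0541·13 + 0.0674·85 + 1.0859·61 + 0.1186·26 + 0.1135·91 + 0.0999·27 = 107.6386
  x_5 = 0.0826·84 + 0.1128·71 + 0.1400·13 + 0.0937·85 + 0.0615·61 + 1.0892·26 + 0.1228·91 + 0.1300·27 = 71.4864
  x_6 = 0.0778·84 + 0.0973·71 + 0.1403·13 + 0.0594·85 + 0.0585·61 + 0.1472·26 + 1.1438·91 + 0.0682·27 = 133.6310
  x_7 = 0.1107·84 + 0.1426·71 + 0.1337·13 + 0.1290·85 + 0.0770·61 + 0.1057·26 + 0.1073·91 + 1.1358·27 = 79.9993
Δx_6 = L[6,3] · Δd_3 = 0.0594 · 20 = 1.1884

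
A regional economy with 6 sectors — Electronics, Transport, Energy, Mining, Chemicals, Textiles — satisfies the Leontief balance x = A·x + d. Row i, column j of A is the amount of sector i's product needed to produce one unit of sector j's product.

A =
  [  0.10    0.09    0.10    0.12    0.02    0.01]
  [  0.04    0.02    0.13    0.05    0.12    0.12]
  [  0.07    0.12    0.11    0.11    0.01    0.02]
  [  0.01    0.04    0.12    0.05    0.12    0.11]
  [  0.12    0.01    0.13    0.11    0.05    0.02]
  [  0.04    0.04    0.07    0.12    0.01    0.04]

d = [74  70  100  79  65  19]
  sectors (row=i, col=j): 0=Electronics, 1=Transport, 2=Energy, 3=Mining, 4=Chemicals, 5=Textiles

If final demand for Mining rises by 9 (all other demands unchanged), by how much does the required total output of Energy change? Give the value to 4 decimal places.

1.5981

Form M = I − A:
  [  0.90   -0.09   -0.10   -0.12   -0.02   -0.01]
  [ -0.04    0.98   -0.13   -0.05   -0.12   -0.12]
  [ -0.07   -0.12    0.89   -0.11   -0.01   -0.02]
  [ -0.01   -0.04   -0.12    0.95   -0.12   -0.11]
  [ -0.12   -0.01   -0.13   -0.11    0.95   -0.02]
  [ -0.04   -0.04   -0.07   -0.12   -0.01    0.96]
Leontief inverse L = M⁻¹:
  [  1.1457    0.1390    0.1889    0.1889    0.0681    0.0563]
  [  0.0941    1.0694    0.2200    0.1318    0.1577    0.1576]
  [  0.1137    0.1679    1.1989    0.1776    0.0594    0.0687]
  [  0.0598    0.0842    0.2054    1.1253    0.1578    0.1477]
  [  0.1696    0.0631    0.2168    0.1834    1.0902    0.0579]
  [  0.0692    0.0738    0.1324    0.1689    0.0448    1.0747]
Total output x = L · d:
  x_0 = 1.1457·74 + 0.1390·70 + 0.1889·100 + 0.1889·79 + 0.0681·65 + 0.0563·19 = 133.8234
  x_1 = 0.0941·74 + 1.0694·70 + 0.2200·100 + 0.1318·79 + 0.1577·65 + 0.1576·19 = 127.4824
  x_2 = 0.1137·74 + 0.1679·70 + 1.1989·100 + 0.1776·79 + 0.0594·65 + 0.0687·19 = 159.2484
  x_3 = 0.0598·74 + 0.0842·70 + 0.2054·100 + 1.1253·79 + 0.1578·65 + 0.1477·19 = 132.8229
  x_4 = 0.1696·74 + 0.0631·70 + 0.2168·100 + 0.1834·79 + 1.0902·65 + 0.0579·19 = 125.1057
  x_5 = 0.0692·74 + 0.0738·70 + 0.1324·100 + 0.1689·79 + 0.0448·65 + 1.0747·19 = 60.1973
Δx_2 = L[2,3] · Δd_3 = 0.1776 · 9 = 1.5981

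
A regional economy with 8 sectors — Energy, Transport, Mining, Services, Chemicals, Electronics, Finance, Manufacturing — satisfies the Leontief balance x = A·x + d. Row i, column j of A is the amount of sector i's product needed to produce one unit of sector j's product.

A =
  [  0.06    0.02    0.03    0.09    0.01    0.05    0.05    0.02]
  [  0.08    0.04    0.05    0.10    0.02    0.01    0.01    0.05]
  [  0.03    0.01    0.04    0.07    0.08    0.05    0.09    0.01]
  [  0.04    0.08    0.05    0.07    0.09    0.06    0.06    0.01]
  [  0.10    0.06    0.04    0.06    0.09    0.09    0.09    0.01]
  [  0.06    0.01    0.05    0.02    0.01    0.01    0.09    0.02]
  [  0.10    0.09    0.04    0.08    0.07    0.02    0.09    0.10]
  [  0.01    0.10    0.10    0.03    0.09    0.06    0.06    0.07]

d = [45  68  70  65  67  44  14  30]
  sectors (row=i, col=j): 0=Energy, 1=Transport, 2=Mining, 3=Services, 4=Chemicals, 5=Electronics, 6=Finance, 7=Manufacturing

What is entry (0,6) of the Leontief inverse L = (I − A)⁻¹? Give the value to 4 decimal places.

Form M = I − A:
  [  0.94   -0.02   -0.03   -0.09   -0.01   -0.05   -0.05   -0.02]
  [ -0.08    0.96   -0.05   -0.10   -0.02   -0.01   -0.01   -0.05]
  [ -0.03   -0.01    0.96   -0.07   -0.08   -0.05   -0.09   -0.01]
  [ -0.04   -0.08   -0.05    0.93   -0.09   -0.06   -0.06   -0.01]
  [ -0.10   -0.06   -0.04   -0.06    0.91   -0.09   -0.09   -0.01]
  [ -0.06   -0.01   -0.05   -0.02   -0.01    0.99   -0.09   -0.02]
  [ -0.10   -0.09   -0.04   -0.08   -0.07   -0.02    0.91   -0.10]
  [ -0.01   -0.10   -0.10   -0.03   -0.09   -0.06   -0.06    0.93]
Leontief inverse L = M⁻¹:
  [  1.0946    0.0501    0.0570    0.1289    0.0425    0.0746    0.0890    0.0399]
  [  0.1146    1.0727    0.0807    0.1436    0.0573    0.0398    0.0497    0.0694]
  [  0.0769    0.0479    1.0715    0.1162    0.1228    0.0817    0.1409    0.0352]
  [  0.0942    0.1209    0.0872    1.1259    0.1363    0.0956    0.1148    0.0374]
  [  0.1636    0.1063    0.0824    0.1246    1.1402    0.1305    0.1550    0.0432]
  [  0.0913    0.0364    0.0724    0.0549    0.0386    1.0306    0.1247    0.0413]
  [  0.1653    0.1495    0.0930    0.1532    0.1323    0.0678    1.1581    0.1416]
  [  0.0678    0.1472    0.1460    0.0911    0.1456    0.1004    0.1229    1.1041]
Total output x = L · d:
  x_0 = 1.0946·45 + 0.0501·68 + 0.0570·70 + 0.1289·65 + 0.0425·67 + 0.0746·44 + 0.0890·14 + 0.0399·30 = 73.6026
  x_1 = 0.1146·45 + 1.0727·68 + 0.0807·70 + 0.1436·65 + 0.0573·67 + 0.0398·44 + 0.0497·14 + 0.0694·30 = 101.4507
  x_2 = 0.0769·45 + 0.0479·68 + 1.0715·70 + 0.1162·65 + 0.1228·67 + 0.0817·44 + 0.1409·14 + 0.0352·30 = 104.1220
  x_3 = 0.0942·45 + 0.1209·68 + 0.0872·70 + 1.1259·65 + 0.1363·67 + 0.0956·44 + 0.1148·14 + 0.0374·30 = 107.8112
  x_4 = 0.1636·45 + 0.1063·68 + 0.0824·70 + 0.1246·65 + 1.1402·67 + 0.1305·44 + 0.1550·14 + 0.0432·30 = 114.0545
  x_5 = 0.0913·45 + 0.0364·68 + 0.0724·70 + 0.0549·65 + 0.0386·67 + 1.0306·44 + 0.1247·14 + 0.0413·30 = 66.1338
  x_6 = 0.1653·45 + 0.1495·68 + 0.0930·70 + 0.1532·65 + 0.1323·67 + 0.0678·44 + 1.1581·14 + 0.1416·30 = 66.3835
  x_7 = 0.0678·45 + 0.1472·68 + 0.1460·70 + 0.0911·65 + 0.1456·67 + 0.1004·44 + 0.1229·14 + 1.1041·30 = 78.2189

L[0,6] = 0.0890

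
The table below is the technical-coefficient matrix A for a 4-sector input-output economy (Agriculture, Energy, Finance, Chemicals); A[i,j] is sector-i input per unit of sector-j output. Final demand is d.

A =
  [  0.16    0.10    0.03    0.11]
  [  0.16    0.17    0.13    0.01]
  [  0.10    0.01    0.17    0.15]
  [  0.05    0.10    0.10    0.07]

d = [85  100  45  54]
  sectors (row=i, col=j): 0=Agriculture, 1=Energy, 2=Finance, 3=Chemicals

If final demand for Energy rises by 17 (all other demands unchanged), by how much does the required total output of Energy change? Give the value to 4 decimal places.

Form M = I − A:
  [  0.84   -0.10   -0.03   -0.11]
  [ -0.16    0.83   -0.13   -0.01]
  [ -0.10   -0.01    0.83   -0.15]
  [ -0.05   -0.10   -0.10    0.93]
Leontief inverse L = M⁻¹:
  [  1.2436    0.1707    0.0914    0.1637]
  [  0.2683    1.2494    0.2150    0.0798]
  [  0.1737    0.0628    1.2477    0.2225]
  [  0.1144    0.1503    0.1622    1.1166]
Total output x = L · d:
  x_0 = 1.2436·85 + 0.1707·100 + 0.0914·45 + 0.1637·54 = 135.7226
  x_1 = 0.2683·85 + 1.2494·100 + 0.2150·45 + 0.0798·54 = 161.7300
  x_2 = 0.1737·85 + 0.0628·100 + 1.2477·45 + 0.2225·54 = 89.2062
  x_3 = 0.1144·85 + 0.1503·100 + 0.1622·45 + 1.1166·54 = 92.3438
Δx_1 = L[1,1] · Δd_1 = 1.2494 · 17 = 21.2391

21.2391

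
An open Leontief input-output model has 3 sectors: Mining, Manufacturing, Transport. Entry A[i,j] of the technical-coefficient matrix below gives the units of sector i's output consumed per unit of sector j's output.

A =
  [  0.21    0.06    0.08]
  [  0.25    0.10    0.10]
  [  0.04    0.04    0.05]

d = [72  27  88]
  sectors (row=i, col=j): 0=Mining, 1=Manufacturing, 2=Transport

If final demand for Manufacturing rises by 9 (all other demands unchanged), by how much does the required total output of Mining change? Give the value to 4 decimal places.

0.8283

Form M = I − A:
  [  0.79   -0.06   -0.08]
  [ -0.25    0.90   -0.10]
  [ -0.04   -0.04    0.95]
Leontief inverse L = M⁻¹:
  [  1.3010    0.0920    0.1192]
  [  0.3692    1.1425    0.1513]
  [  0.0703    0.0520    1.0640]
Total output x = L · d:
  x_0 = 1.3010·72 + 0.0920·27 + 0.1192·88 = 106.6492
  x_1 = 0.3692·72 + 1.1425·27 + 0.1513·88 = 70.7471
  x_2 = 0.0703·72 + 0.0520·27 + 1.0640·88 = 100.1009
Δx_0 = L[0,1] · Δd_1 = 0.0920 · 9 = 0.8283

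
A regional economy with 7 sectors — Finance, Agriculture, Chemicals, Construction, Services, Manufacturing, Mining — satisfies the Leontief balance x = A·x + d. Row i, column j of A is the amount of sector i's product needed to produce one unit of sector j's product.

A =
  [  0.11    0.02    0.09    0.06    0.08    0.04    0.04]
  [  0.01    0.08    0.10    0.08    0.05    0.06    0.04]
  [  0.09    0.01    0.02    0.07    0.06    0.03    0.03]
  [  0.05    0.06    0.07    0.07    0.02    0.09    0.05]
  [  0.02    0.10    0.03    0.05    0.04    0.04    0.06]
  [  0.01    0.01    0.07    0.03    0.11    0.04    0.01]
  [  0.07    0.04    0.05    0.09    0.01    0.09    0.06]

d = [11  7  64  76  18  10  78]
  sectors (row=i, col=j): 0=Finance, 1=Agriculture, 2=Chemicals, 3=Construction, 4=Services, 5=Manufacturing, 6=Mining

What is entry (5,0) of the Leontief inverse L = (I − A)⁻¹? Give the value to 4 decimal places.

Form M = I − A:
  [  0.89   -0.02   -0.09   -0.06   -0.08   -0.04   -0.04]
  [ -0.01    0.92   -0.10   -0.08   -0.05   -0.06   -0.04]
  [ -0.09   -0.01    0.98   -0.07   -0.06   -0.03   -0.03]
  [ -0.05   -0.06   -0.07    0.93   -0.02   -0.09   -0.05]
  [ -0.02   -0.10   -0.03   -0.05    0.96   -0.04   -0.06]
  [ -0.01   -0.01   -0.07   -0.03   -0.11    0.96   -0.01]
  [ -0.07   -0.04   -0.05   -0.09   -0.01   -0.09    0.94]
Leontief inverse L = M⁻¹:
  [  1.1522    0.0500    0.1310    0.1040    0.1184    0.0764    0.0692]
  [  0.0416    1.1105    0.1388    0.1227    0.0843    0.0967    0.0664]
  [  0.1190    0.0329    1.0513    0.1011    0.0866    0.0578    0.0515]
  [  0.0831    0.0862    0.1103    1.1107    0.0566    0.1258    0.0748]
  [  0.0442    0.1277    0.0653    0.0865    1.0670    0.0722    0.0829]
  [  0.0299    0.0325    0.0914    0.0557    0.1329    1.0612    0.0283]
  [  0.1052    0.0654    0.0916    0.1309    0.0465    0.1273    1.0853]
Total output x = L · d:
  x_0 = 1.1522·11 + 0.0500·7 + 0.1310·64 + 0.1040·76 + 0.1184·18 + 0.0764·10 + 0.0692·78 = 37.6087
  x_1 = 0.0416·11 + 1.1105·7 + 0.1388·64 + 0.1227·76 + 0.0843·18 + 0.0967·10 + 0.0664·78 = 34.1039
  x_2 = 0.1190·11 + 0.0329·7 + 1.0513·64 + 0.1011·76 + 0.0866·18 + 0.0578·10 + 0.0515·78 = 82.6687
  x_3 = 0.0831·11 + 0.0862·7 + 0.1103·64 + 1.1107·76 + 0.0566·18 + 0.1258·10 + 0.0748·78 = 101.0969
  x_4 = 0.0442·11 + 0.1277·7 + 0.0653·64 + 0.0865·76 + 1.0670·18 + 0.0722·10 + 0.0829·78 = 38.5240
  x_5 = 0.0299·11 + 0.0325·7 + 0.0914·64 + 0.0557·76 + 0.1329·18 + 1.0612·10 + 0.0283·78 = 25.8504
  x_6 = 0.1052·11 + 0.0654·7 + 0.0916·64 + 0.1309·76 + 0.0465·18 + 0.1273·10 + 1.0853·78 = 104.1922

L[5,0] = 0.0299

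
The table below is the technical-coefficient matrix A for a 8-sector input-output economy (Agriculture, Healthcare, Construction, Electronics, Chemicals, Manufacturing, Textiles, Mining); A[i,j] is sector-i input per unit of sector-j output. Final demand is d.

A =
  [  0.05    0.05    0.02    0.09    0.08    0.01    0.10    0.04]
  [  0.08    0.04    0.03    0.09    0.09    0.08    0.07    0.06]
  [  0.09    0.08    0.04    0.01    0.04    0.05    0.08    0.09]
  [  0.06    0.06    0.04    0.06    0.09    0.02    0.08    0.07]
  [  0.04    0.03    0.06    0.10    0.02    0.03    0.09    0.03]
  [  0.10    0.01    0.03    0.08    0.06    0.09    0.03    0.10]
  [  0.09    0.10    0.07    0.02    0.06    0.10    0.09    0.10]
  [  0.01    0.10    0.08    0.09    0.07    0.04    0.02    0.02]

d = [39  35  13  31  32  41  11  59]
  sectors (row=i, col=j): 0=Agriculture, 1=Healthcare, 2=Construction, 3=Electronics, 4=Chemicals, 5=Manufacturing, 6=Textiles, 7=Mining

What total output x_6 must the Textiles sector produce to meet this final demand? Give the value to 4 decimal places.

Form M = I − A:
  [  0.95   -0.05   -0.02   -0.09   -0.08   -0.01   -0.10   -0.04]
  [ -0.08    0.96   -0.03   -0.09   -0.09   -0.08   -0.07   -0.06]
  [ -0.09   -0.08    0.96   -0.01   -0.04   -0.05   -0.08   -0.09]
  [ -0.06   -0.06   -0.04    0.94   -0.09   -0.02   -0.08   -0.07]
  [ -0.04   -0.03   -0.06   -0.10    0.98   -0.03   -0.09   -0.03]
  [ -0.10   -0.01   -0.03   -0.08   -0.06    0.91   -0.03   -0.10]
  [ -0.09   -0.10   -0.07   -0.02   -0.06   -0.10    0.91   -0.10]
  [ -0.01   -0.10   -0.08   -0.09   -0.07   -0.04   -0.02    0.98]
Leontief inverse L = M⁻¹:
  [  1.1048    0.1039    0.0626    0.1481    0.1361    0.0548    0.1653    0.0944]
  [  0.1461    1.1005    0.0792    0.1633    0.1572    0.1329    0.1447    0.1254]
  [  0.1494    0.1377    1.0847    0.0757    0.1017    0.1009    0.1457    0.1478]
  [  0.1178    0.1176    0.0858    1.1242    0.1495    0.0678    0.1482    0.1268]
  [  0.0932    0.0808    0.0978    0.1491    1.0726    0.0721    0.1485    0.0837]
  [  0.1573    0.0656    0.0747    0.1488    0.1221    1.1351    0.0949    0.1572]
  [  0.1701    0.1731    0.1278    0.1054    0.1396    0.1679    1.1747    0.1781]
  [  0.0657    0.1474    0.1178    0.1465    0.1239    0.0835    0.0804    1.0739]
Total output x = L · d:
  x_0 = 1.1048·39 + 0.1039·35 + 0.0626·13 + 0.1481·31 + 0.1361·32 + 0.0548·41 + 0.1653·11 + 0.0944·59 = 66.1144
  x_1 = 0.1461·39 + 1.1005·35 + 0.0792·13 + 0.1633·31 + 0.1572·32 + 0.1329·41 + 0.1447·11 + 0.1254·59 = 69.7813
  x_2 = 0.1494·39 + 0.1377·35 + 1.0847·13 + 0.0757·31 + 0.1017·32 + 0.1009·41 + 0.1457·11 + 0.1478·59 = 44.8065
  x_3 = 0.1178·39 + 0.1176·35 + 0.0858·13 + 1.1242·31 + 0.1495·32 + 0.0678·41 + 0.1482·11 + 0.1268·59 = 61.3536
  x_4 = 0.0932·39 + 0.0808·35 + 0.0978·13 + 0.1491·31 + 1.0726·32 + 0.0721·41 + 0.1485·11 + 0.0837·59 = 56.2083
  x_5 = 0.1573·39 + 0.0656·35 + 0.0747·13 + 0.1488·31 + 0.1221·32 + 1.1351·41 + 0.0949·11 + 0.1572·59 = 74.7792
  x_6 = 0.1701·39 + 0.1731·35 + 0.1278·13 + 0.1054·31 + 0.1396·32 + 0.1679·41 + 1.1747·11 + 0.1781·59 = 52.4013
  x_7 = 0.0657·39 + 0.1474·35 + 0.1178·13 + 0.1465·31 + 0.1239·32 + 0.0835·41 + 0.0804·11 + 1.0739·59 = 85.4279

52.4013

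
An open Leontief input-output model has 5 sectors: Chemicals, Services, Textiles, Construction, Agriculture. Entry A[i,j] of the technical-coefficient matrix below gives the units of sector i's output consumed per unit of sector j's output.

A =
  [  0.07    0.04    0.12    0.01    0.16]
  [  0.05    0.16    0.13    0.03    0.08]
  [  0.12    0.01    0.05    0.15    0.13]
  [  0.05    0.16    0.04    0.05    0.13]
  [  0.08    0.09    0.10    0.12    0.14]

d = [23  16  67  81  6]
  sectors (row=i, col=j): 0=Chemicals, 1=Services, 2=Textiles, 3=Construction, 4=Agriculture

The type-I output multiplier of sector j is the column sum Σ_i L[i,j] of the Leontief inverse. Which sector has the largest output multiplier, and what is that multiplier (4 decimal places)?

Agriculture (2.1794)

Form M = I − A:
  [  0.93   -0.04   -0.12   -0.01   -0.16]
  [ -0.05    0.84   -0.13   -0.03   -0.08]
  [ -0.12   -0.01    0.95   -0.15   -0.13]
  [ -0.05   -0.16   -0.04    0.95   -0.13]
  [ -0.08   -0.09   -0.10   -0.12    0.86]
Leontief inverse L = M⁻¹:
  [  1.1312    0.0986    0.1870    0.0773    0.2596]
  [  0.1139    1.2361    0.2067    0.0959    0.1819]
  [  0.1820    0.0887    1.1224    0.2128    0.2439]
  [  0.1074    0.2421    0.1174    1.1087    0.2278]
  [  0.1533    0.1826    0.1859    0.1967    1.2661]
Total output x = L · d:
  x_0 = 1.1312·23 + 0.0986·16 + 0.1870·67 + 0.0773·81 + 0.2596·6 = 47.9432
  x_1 = 0.1139·23 + 1.2361·16 + 0.2067·67 + 0.0959·81 + 0.1819·6 = 45.1051
  x_2 = 0.1820·23 + 0.0887·16 + 1.1224·67 + 0.2128·81 + 0.2439·6 = 99.5022
  x_3 = 0.1074·23 + 0.2421·16 + 0.1174·67 + 1.1087·81 + 0.2278·6 = 105.3790
  x_4 = 0.1533·23 + 0.1826·16 + 0.1859·67 + 0.1967·81 + 1.2661·6 = 42.4310
Output multipliers (column sums of L):
  Chemicals: 1.6878
  Services: 1.8482
  Textiles: 1.8194
  Construction: 1.6913
  Agriculture: 2.1794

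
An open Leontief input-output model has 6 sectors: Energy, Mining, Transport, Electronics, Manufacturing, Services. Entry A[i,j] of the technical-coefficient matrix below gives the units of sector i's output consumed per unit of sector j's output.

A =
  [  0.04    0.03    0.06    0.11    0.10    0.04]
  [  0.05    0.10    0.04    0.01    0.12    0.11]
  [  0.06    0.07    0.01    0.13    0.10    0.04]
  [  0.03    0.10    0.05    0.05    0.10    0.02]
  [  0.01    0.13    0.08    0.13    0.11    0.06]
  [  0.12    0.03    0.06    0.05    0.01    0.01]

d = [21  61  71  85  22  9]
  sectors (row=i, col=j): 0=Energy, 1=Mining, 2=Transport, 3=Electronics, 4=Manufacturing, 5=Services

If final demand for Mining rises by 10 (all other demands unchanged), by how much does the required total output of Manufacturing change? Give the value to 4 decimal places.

2.0900

Form M = I − A:
  [  0.96   -0.03   -0.06   -0.11   -0.10   -0.04]
  [ -0.05    0.90   -0.04   -0.01   -0.12   -0.11]
  [ -0.06   -0.07    0.99   -0.13   -0.10   -0.04]
  [ -0.03   -0.10   -0.05    0.95   -0.10   -0.02]
  [ -0.01   -0.13   -0.08   -0.13    0.89   -0.06]
  [ -0.12   -0.03   -0.06   -0.05   -0.01    0.99]
Leontief inverse L = M⁻¹:
  [  1.0675    0.0866    0.0937    0.1631    0.1613    0.0696]
  [  0.0878    1.1591    0.0794    0.0662    0.1842    0.1480]
  [  0.0890    0.1312    1.0480    0.1818    0.1667    0.0743]
  [  0.0559    0.1550    0.0813    1.0967    0.1601    0.0546]
  [  0.0505    0.2090    0.1243    0.1941    1.1944    0.1066]
  [  0.1408    0.0635    0.0826    0.0901    0.0554    1.0314]
Total output x = L · d:
  x_0 = 1.0675·21 + 0.0866·61 + 0.0937·71 + 0.1631·85 + 0.1613·22 + 0.0696·9 = 52.3863
  x_1 = 0.0878·21 + 1.1591·61 + 0.0794·71 + 0.0662·85 + 0.1842·22 + 0.1480·9 = 89.1971
  x_2 = 0.0890·21 + 0.1312·61 + 1.0480·71 + 0.1818·85 + 0.1667·22 + 0.0743·9 = 104.0710
  x_3 = 0.0559·21 + 0.1550·61 + 0.0813·71 + 1.0967·85 + 0.1601·22 + 0.0546·9 = 113.6305
  x_4 = 0.0505·21 + 0.2090·61 + 0.1243·71 + 0.1941·85 + 1.1944·22 + 0.1066·9 = 66.3694
  x_5 = 0.1408·21 + 0.0635·61 + 0.0826·71 + 0.0901·85 + 0.0554·22 + 1.0314·9 = 30.8604
Δx_4 = L[4,1] · Δd_1 = 0.2090 · 10 = 2.0900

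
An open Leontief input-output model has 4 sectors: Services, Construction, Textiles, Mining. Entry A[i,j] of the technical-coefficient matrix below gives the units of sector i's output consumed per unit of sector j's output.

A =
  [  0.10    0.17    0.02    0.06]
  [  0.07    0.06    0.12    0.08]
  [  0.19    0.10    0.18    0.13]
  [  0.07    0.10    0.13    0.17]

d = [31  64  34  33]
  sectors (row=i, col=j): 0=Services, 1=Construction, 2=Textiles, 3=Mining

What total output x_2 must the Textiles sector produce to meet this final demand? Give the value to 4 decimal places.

76.0478

Form M = I − A:
  [  0.90   -0.17   -0.02   -0.06]
  [ -0.07    0.94   -0.12   -0.08]
  [ -0.19   -0.10    0.82   -0.13]
  [ -0.07   -0.10   -0.13    0.83]
Leontief inverse L = M⁻¹:
  [  1.1552    0.2301    0.0806    0.1183]
  [  0.1395    1.1253    0.1916    0.1486]
  [  0.3105    0.2206    1.2985    0.2471]
  [  0.1629    0.1895    0.2333    1.2714]
Total output x = L · d:
  x_0 = 1.1552·31 + 0.2301·64 + 0.0806·34 + 0.1183·33 = 57.1822
  x_1 = 0.1395·31 + 1.1253·64 + 0.1916·34 + 0.1486·33 = 87.7593
  x_2 = 0.3105·31 + 0.2206·64 + 1.2985·34 + 0.2471·33 = 76.0478
  x_3 = 0.1629·31 + 0.1895·64 + 0.2333·34 + 1.2714·33 = 67.0661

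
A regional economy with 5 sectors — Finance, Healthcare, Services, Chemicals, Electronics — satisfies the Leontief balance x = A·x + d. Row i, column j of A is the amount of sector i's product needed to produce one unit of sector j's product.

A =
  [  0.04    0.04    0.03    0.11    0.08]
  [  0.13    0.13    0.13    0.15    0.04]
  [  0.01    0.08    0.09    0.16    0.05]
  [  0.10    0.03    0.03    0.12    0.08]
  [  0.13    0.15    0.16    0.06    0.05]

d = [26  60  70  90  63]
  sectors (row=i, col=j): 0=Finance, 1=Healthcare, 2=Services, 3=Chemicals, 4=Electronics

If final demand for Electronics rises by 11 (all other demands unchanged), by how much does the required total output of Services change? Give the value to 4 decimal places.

1.0144

Form M = I − A:
  [  0.96   -0.04   -0.03   -0.11   -0.08]
  [ -0.13    0.87   -0.13   -0.15   -0.04]
  [ -0.01   -0.08    0.91   -0.16   -0.05]
  [ -0.10   -0.03   -0.03    0.88   -0.08]
  [ -0.13   -0.15   -0.16   -0.06    0.95]
Leontief inverse L = M⁻¹:
  [  1.0867    0.0821    0.0731    0.1708    0.1132]
  [  0.2079    1.2051    0.2061    0.2759    0.1023]
  [  0.0680    0.1327    1.1444    0.2455    0.0922]
  [  0.1513    0.0757    0.0762    1.1902    0.1202]
  [  0.2025    0.2286    0.2401    0.1834    1.1074]
Total output x = L · d:
  x_0 = 1.0867·26 + 0.0821·60 + 0.0731·70 + 0.1708·90 + 0.1132·63 = 60.8012
  x_1 = 0.2079·26 + 1.2051·60 + 0.2061·70 + 0.2759·90 + 0.1023·63 = 123.4118
  x_2 = 0.0680·26 + 0.1327·60 + 1.1444·70 + 0.2455·90 + 0.0922·63 = 117.7411
  x_3 = 0.1513·26 + 0.0757·60 + 0.0762·70 + 1.1902·90 + 0.1202·63 = 128.5002
  x_4 = 0.2025·26 + 0.2286·60 + 0.2401·70 + 0.1834·90 + 1.1074·63 = 122.0679
Δx_2 = L[2,4] · Δd_4 = 0.0922 · 11 = 1.0144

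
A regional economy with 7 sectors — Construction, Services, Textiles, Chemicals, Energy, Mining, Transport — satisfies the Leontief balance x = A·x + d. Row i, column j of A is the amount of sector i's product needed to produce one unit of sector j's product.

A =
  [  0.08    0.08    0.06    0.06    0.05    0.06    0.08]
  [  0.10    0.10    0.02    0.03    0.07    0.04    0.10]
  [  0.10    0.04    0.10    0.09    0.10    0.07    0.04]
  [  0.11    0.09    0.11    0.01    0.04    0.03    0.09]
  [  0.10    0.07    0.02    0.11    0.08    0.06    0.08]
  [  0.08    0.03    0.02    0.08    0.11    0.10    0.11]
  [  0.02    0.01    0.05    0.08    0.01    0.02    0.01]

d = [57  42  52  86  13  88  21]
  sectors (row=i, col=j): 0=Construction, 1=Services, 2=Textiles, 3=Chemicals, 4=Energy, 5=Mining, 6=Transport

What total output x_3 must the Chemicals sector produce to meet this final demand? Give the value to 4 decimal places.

127.3247

Form M = I − A:
  [  0.92   -0.08   -0.06   -0.06   -0.05   -0.06   -0.08]
  [ -0.10    0.90   -0.02   -0.03   -0.07   -0.04   -0.10]
  [ -0.10   -0.04    0.90   -0.09   -0.10   -0.07   -0.04]
  [ -0.11   -0.09   -0.11    0.99   -0.04   -0.03   -0.09]
  [ -0.10   -0.07   -0.02   -0.11    0.92   -0.06   -0.08]
  [ -0.08   -0.03   -0.02   -0.08   -0.11    0.90   -0.11]
  [ -0.02   -0.01   -0.05   -0.08   -0.01   -0.02    0.99]
Leontief inverse L = M⁻¹:
  [  1.1498    0.1314    0.1060    0.1146    0.1030    0.1046    0.1408]
  [  0.1647    1.1503    0.0598    0.0827    0.1180    0.0809    0.1580]
  [  0.1874    0.1024    1.1580    0.1577    0.1670    0.1260    0.1141]
  [  0.1804    0.1414    0.1578    1.0683    0.0948    0.0758    0.1484]
  [  0.1780    0.1294    0.0712    0.1682    1.1361    0.1078    0.1494]
  [  0.1562    0.0848    0.0692    0.1444    0.1683    1.1507    0.1786]
  [  0.0539    0.0339    0.0761    0.1021    0.0342    0.0398    1.0374]
Total output x = L · d:
  x_0 = 1.1498·57 + 0.1314·42 + 0.1060·52 + 0.1146·86 + 0.1030·13 + 0.1046·88 + 0.1408·21 = 99.9256
  x_1 = 0.1647·57 + 1.1503·42 + 0.0598·52 + 0.0827·86 + 0.1180·13 + 0.0809·88 + 0.1580·21 = 79.8939
  x_2 = 0.1874·57 + 0.1024·42 + 1.1580·52 + 0.1577·86 + 0.1670·13 + 0.1260·88 + 0.1141·21 = 104.4209
  x_3 = 0.1804·57 + 0.1414·42 + 0.1578·52 + 1.0683·86 + 0.0948·13 + 0.0758·88 + 0.1484·21 = 127.3247
  x_4 = 0.1780·57 + 0.1294·42 + 0.0712·52 + 0.1682·86 + 1.1361·13 + 0.1078·88 + 0.1494·21 = 61.1491
  x_5 = 0.1562·57 + 0.0848·42 + 0.0692·52 + 0.1444·86 + 0.1683·13 + 1.1507·88 + 0.1786·21 = 135.6858
  x_6 = 0.0539·57 + 0.0339·42 + 0.0761·52 + 0.1021·86 + 0.0342·13 + 0.0398·88 + 1.0374·21 = 42.9593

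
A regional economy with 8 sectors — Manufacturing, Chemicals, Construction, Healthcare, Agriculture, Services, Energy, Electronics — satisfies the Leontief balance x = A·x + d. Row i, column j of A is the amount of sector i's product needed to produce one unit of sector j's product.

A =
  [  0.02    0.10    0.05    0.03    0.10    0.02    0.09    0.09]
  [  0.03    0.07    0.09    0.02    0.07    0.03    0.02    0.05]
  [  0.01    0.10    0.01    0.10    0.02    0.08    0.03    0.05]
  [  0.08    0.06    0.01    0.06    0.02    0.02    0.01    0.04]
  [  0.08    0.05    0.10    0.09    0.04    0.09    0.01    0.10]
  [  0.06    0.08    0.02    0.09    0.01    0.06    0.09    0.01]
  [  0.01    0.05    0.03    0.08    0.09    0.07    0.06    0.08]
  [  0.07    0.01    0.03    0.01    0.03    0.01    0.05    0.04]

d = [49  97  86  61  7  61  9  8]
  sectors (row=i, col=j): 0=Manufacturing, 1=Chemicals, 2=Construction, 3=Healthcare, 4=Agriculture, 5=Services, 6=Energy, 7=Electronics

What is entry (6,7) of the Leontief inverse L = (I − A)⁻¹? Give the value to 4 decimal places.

Form M = I − A:
  [  0.98   -0.10   -0.05   -0.03   -0.10   -0.02   -0.09   -0.09]
  [ -0.03    0.93   -0.09   -0.02   -0.07   -0.03   -0.02   -0.05]
  [ -0.01   -0.10    0.99   -0.10   -0.02   -0.08   -0.03   -0.05]
  [ -0.08   -0.06   -0.01    0.94   -0.02   -0.02   -0.01   -0.04]
  [ -0.08   -0.05   -0.10   -0.09    0.96   -0.09   -0.01   -0.10]
  [ -0.06   -0.08   -0.02   -0.09   -0.01    0.94   -0.09   -0.01]
  [ -0.01   -0.05   -0.03   -0.08   -0.09   -0.07    0.94   -0.08]
  [ -0.07   -0.01   -0.03   -0.01   -0.03   -0.01   -0.05    0.96]
Leontief inverse L = M⁻¹:
  [  1.0589    0.1497    0.0914    0.0780    0.1413    0.0609    0.1231    0.1407]
  [  0.0585    1.1122    0.1199    0.0584    0.0985    0.0619    0.0453    0.0868]
  [  0.0428    0.1406    1.0376    0.1352    0.0481    0.1063    0.0567    0.0819]
  [  0.1031    0.0929    0.0332    1.0843    0.0464    0.0386    0.0323    0.0693]
  [  0.1236    0.1106    0.1354    0.1424    1.0792    0.1295    0.0518    0.1484]
  [  0.0904    0.1269    0.0494    0.1307    0.0468    1.0909    0.1219    0.0495]
  [  0.0505    0.0964    0.0641    0.1268    0.1236    0.1068    1.0922    0.1234]
  [  0.0877    0.0377    0.0488    0.0342    0.0540    0.0298    0.0713    1.0677]
Total output x = L · d:
  x_0 = 1.0589·49 + 0.1497·97 + 0.0914·86 + 0.0780·61 + 0.1413·7 + 0.0609·61 + 0.1231·9 + 0.1407·8 = 85.9634
  x_1 = 0.0585·49 + 1.1122·97 + 0.1199·86 + 0.0584·61 + 0.0985·7 + 0.0619·61 + 0.0453·9 + 0.0868·8 = 130.1928
  x_2 = 0.0428·49 + 0.1406·97 + 1.0376·86 + 0.1352·61 + 0.0481·7 + 0.1063·61 + 0.0567·9 + 0.0819·8 = 121.1979
  x_3 = 0.1031·49 + 0.0929·97 + 0.0332·86 + 1.0843·61 + 0.0464·7 + 0.0386·61 + 0.0323·9 + 0.0693·8 = 86.5835
  x_4 = 0.1236·49 + 0.1106·97 + 0.1354·86 + 0.1424·61 + 1.0792·7 + 0.1295·61 + 0.0518·9 + 0.1484·8 = 54.2203
  x_5 = 0.0904·49 + 0.1269·97 + 0.0494·86 + 0.1307·61 + 0.0468·7 + 1.0909·61 + 0.1219·9 + 0.0495·8 = 97.3215
  x_6 = 0.0505·49 + 0.0964·97 + 0.0641·86 + 0.1268·61 + 0.1236·7 + 0.1068·61 + 1.0922·9 + 0.1234·8 = 43.2691
  x_7 = 0.0877·49 + 0.0377·97 + 0.0488·86 + 0.0342·61 + 0.0540·7 + 0.0298·61 + 0.0713·9 + 1.0677·8 = 25.6088

L[6,7] = 0.1234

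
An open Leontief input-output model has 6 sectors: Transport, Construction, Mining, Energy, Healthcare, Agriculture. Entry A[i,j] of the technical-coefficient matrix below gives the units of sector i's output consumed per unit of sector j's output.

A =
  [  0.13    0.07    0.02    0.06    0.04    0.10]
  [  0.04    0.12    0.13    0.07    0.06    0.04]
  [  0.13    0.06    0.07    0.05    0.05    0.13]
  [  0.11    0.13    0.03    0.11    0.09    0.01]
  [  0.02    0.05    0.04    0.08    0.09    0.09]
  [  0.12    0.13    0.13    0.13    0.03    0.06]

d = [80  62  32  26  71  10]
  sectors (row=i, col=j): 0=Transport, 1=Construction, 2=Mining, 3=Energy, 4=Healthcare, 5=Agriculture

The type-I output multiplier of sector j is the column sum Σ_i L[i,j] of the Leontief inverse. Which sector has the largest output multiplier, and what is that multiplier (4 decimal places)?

Form M = I − A:
  [  0.87   -0.07   -0.02   -0.06   -0.04   -0.10]
  [ -0.04    0.88   -0.13   -0.07   -0.06   -0.04]
  [ -0.13   -0.06    0.93   -0.05   -0.05   -0.13]
  [ -0.11   -0.13   -0.03    0.89   -0.09   -0.01]
  [ -0.02   -0.05   -0.04   -0.08    0.91   -0.09]
  [ -0.12   -0.13   -0.13   -0.13   -0.03    0.94]
Leontief inverse L = M⁻¹:
  [  1.2070    0.1477    0.0760    0.1275    0.0847    0.1547]
  [  0.1185    1.2010    0.1941    0.1384    0.1121    0.1028]
  [  0.2228    0.1493    1.1372    0.1287    0.1014    0.1984]
  [  0.1848    0.2134    0.0876    1.1807    0.1460    0.0674]
  [  0.0818    0.1182    0.0907    0.1417    1.1338    0.1363]
  [  0.2294    0.2389    0.2088    0.2210    0.0967    1.1389]
Total output x = L · d:
  x_0 = 1.2070·80 + 0.1477·62 + 0.0760·32 + 0.1275·26 + 0.0847·71 + 0.1547·10 = 119.0151
  x_1 = 0.1185·80 + 1.2010·62 + 0.1941·32 + 0.1384·26 + 0.1121·71 + 0.1028·10 = 102.7417
  x_2 = 0.2228·80 + 0.1493·62 + 1.1372·32 + 0.1287·26 + 0.1014·71 + 0.1984·10 = 76.0009
  x_3 = 0.1848·80 + 0.2134·62 + 0.0876·32 + 1.1807·26 + 0.1460·71 + 0.0674·10 = 72.5564
  x_4 = 0.0818·80 + 0.1182·62 + 0.0907·32 + 0.1417·26 + 1.1338·71 + 0.1363·10 = 102.3171
  x_5 = 0.2294·80 + 0.2389·62 + 0.2088·32 + 0.2210·26 + 0.0967·71 + 1.1389·10 = 63.8513
Output multipliers (column sums of L):
  Transport: 2.0443
  Construction: 2.0685
  Mining: 1.7943
  Energy: 1.9381
  Healthcare: 1.6747
  Agriculture: 1.7984

Construction (2.0685)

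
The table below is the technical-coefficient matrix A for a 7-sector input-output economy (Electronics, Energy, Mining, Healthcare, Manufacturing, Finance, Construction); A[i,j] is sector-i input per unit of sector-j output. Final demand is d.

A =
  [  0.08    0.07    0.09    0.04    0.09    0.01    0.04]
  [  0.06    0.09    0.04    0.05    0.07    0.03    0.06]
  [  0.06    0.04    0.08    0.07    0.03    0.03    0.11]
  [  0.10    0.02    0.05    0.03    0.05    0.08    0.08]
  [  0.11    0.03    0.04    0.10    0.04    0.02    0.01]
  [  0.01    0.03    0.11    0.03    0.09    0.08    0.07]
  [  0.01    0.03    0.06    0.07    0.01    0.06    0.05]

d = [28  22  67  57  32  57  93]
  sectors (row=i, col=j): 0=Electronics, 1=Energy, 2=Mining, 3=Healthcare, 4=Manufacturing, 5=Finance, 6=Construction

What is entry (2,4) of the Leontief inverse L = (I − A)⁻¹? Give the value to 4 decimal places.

L[2,4] = 0.0624

Form M = I − A:
  [  0.92   -0.07   -0.09   -0.04   -0.09   -0.01   -0.04]
  [ -0.06    0.91   -0.04   -0.05   -0.07   -0.03   -0.06]
  [ -0.06   -0.04    0.92   -0.07   -0.03   -0.03   -0.11]
  [ -0.10   -0.02   -0.05    0.97   -0.05   -0.08   -0.08]
  [ -0.11   -0.03   -0.04   -0.10    0.96   -0.02   -0.01]
  [ -0.01   -0.03   -0.11   -0.03   -0.09    0.92   -0.07]
  [ -0.01   -0.03   -0.06   -0.07   -0.01   -0.06    0.95]
Leontief inverse L = M⁻¹:
  [  1.1275    0.1024    0.1340    0.0813    0.1257    0.0350    0.0802]
  [  0.1021    1.1208    0.0811    0.0874    0.1047    0.0565    0.0971]
  [  0.0994    0.0686    1.1255    0.1082    0.0624    0.0608    0.1531]
  [  0.1384    0.0488    0.0982    1.0671    0.0866    0.1087    0.1191]
  [  0.1524    0.0564    0.0793    0.1302    1.0739    0.0437    0.0446]
  [  0.0497    0.0567    0.1567    0.0714    0.1227    1.1107    0.1130]
  [  0.0363    0.0486    0.0930    0.0950    0.0340    0.0846    1.0826]
Total output x = L · d:
  x_0 = 1.1275·28 + 0.1024·22 + 0.1340·67 + 0.0813·57 + 0.1257·32 + 0.0350·57 + 0.0802·93 = 60.9112
  x_1 = 0.1021·28 + 1.1208·22 + 0.0811·67 + 0.0874·57 + 0.1047·32 + 0.0565·57 + 0.0971·93 = 53.5296
  x_2 = 0.0994·28 + 0.0686·22 + 1.1255·67 + 0.1082·57 + 0.0624·32 + 0.0608·57 + 0.1531·93 = 105.5704
  x_3 = 0.1384·28 + 0.0488·22 + 0.0982·67 + 1.0671·57 + 0.0866·32 + 0.1087·57 + 0.1191·93 = 92.3959
  x_4 = 0.1524·28 + 0.0564·22 + 0.0793·67 + 0.1302·57 + 1.0739·32 + 0.0437·57 + 0.0446·93 = 59.2404
  x_5 = 0.0497·28 + 0.0567·22 + 0.1567·67 + 0.0714·57 + 0.1227·32 + 1.1107·57 + 0.1130·93 = 94.9498
  x_6 = 0.0363·28 + 0.0486·22 + 0.0930·67 + 0.0950·57 + 0.0340·32 + 0.0846·57 + 1.0826·93 = 120.3224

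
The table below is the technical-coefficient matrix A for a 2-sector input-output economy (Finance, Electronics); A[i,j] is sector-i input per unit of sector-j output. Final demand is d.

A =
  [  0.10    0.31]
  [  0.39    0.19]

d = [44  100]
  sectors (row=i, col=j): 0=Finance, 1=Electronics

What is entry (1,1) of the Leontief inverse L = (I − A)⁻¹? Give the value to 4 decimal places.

L[1,1] = 1.4800

Form M = I − A:
  [  0.90   -0.31]
  [ -0.39    0.81]
Leontief inverse L = M⁻¹:
  [  1.3320    0.5098]
  [  0.6413    1.4800]
Total output x = L · d:
  x_0 = 1.3320·44 + 0.5098·100 = 109.5872
  x_1 = 0.6413·44 + 1.4800·100 = 176.2210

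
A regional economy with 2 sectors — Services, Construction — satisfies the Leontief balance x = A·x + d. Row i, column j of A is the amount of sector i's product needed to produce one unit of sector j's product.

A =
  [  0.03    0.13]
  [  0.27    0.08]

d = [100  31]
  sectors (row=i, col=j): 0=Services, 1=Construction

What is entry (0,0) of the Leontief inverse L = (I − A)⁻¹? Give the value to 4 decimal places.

L[0,0] = 1.0731

Form M = I − A:
  [  0.97   -0.13]
  [ -0.27    0.92]
Leontief inverse L = M⁻¹:
  [  1.0731    0.1516]
  [  0.3149    1.1315]
Total output x = L · d:
  x_0 = 1.0731·100 + 0.1516·31 = 112.0145
  x_1 = 0.3149·100 + 1.1315·31 = 66.5695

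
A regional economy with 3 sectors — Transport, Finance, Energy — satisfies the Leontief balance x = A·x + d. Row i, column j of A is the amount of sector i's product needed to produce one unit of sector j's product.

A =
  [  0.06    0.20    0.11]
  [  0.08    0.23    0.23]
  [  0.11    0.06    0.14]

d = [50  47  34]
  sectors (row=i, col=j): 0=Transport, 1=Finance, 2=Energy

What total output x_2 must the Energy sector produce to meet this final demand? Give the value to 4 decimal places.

55.4809

Form M = I − A:
  [  0.94   -0.20   -0.11]
  [ -0.08    0.77   -0.23]
  [ -0.11   -0.06    0.86]
Leontief inverse L = M⁻¹:
  [  1.1163    0.3075    0.2250]
  [  0.1620    1.3710    0.3874]
  [  0.1541    0.1350    1.2186]
Total output x = L · d:
  x_0 = 1.1163·50 + 0.3075·47 + 0.2250·34 = 77.9194
  x_1 = 0.1620·50 + 1.3710·47 + 0.3874·34 = 85.7067
  x_2 = 0.1541·50 + 0.1350·47 + 1.2186·34 = 55.4809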